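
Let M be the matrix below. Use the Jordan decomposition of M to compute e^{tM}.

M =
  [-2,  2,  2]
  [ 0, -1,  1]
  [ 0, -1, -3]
e^{tM} =
  [exp(-2*t), 2*t*exp(-2*t), 2*t*exp(-2*t)]
  [0, t*exp(-2*t) + exp(-2*t), t*exp(-2*t)]
  [0, -t*exp(-2*t), -t*exp(-2*t) + exp(-2*t)]

Strategy: write M = P · J · P⁻¹ where J is a Jordan canonical form, so e^{tM} = P · e^{tJ} · P⁻¹, and e^{tJ} can be computed block-by-block.

M has Jordan form
J =
  [-2,  1,  0]
  [ 0, -2,  0]
  [ 0,  0, -2]
(up to reordering of blocks).

Per-block formulas:
  For a 2×2 Jordan block J_2(-2): exp(t · J_2(-2)) = e^(-2t)·(I + t·N), where N is the 2×2 nilpotent shift.
  For a 1×1 block at λ = -2: exp(t · [-2]) = [e^(-2t)].

After assembling e^{tJ} and conjugating by P, we get:

e^{tM} =
  [exp(-2*t), 2*t*exp(-2*t), 2*t*exp(-2*t)]
  [0, t*exp(-2*t) + exp(-2*t), t*exp(-2*t)]
  [0, -t*exp(-2*t), -t*exp(-2*t) + exp(-2*t)]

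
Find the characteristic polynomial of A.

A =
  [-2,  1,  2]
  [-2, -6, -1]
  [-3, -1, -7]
x^3 + 15*x^2 + 75*x + 125

Expanding det(x·I − A) (e.g. by cofactor expansion or by noting that A is similar to its Jordan form J, which has the same characteristic polynomial as A) gives
  χ_A(x) = x^3 + 15*x^2 + 75*x + 125
which factors as (x + 5)^3. The eigenvalues (with algebraic multiplicities) are λ = -5 with multiplicity 3.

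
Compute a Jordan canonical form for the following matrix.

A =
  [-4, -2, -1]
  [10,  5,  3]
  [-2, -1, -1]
J_3(0)

The characteristic polynomial is
  det(x·I − A) = x^3

Eigenvalues and multiplicities (the geometric multiplicity of λ is n − rank(A − λI), which equals the number of Jordan blocks for λ):
  λ = 0: algebraic multiplicity = 3, geometric multiplicity = 1

Determining the block sizes for each eigenvalue:
  λ = 0: one block (gm = 1), so the single block has size am = 3 → block sizes [3]

Assembling the blocks gives a Jordan form
J =
  [0, 1, 0]
  [0, 0, 1]
  [0, 0, 0]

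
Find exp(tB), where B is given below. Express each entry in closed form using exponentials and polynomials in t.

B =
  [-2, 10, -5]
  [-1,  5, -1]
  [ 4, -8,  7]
e^{tB} =
  [-5*exp(4*t) + 6*exp(3*t), 10*exp(4*t) - 10*exp(3*t), -5*exp(4*t) + 5*exp(3*t)]
  [-exp(4*t) + exp(3*t), 2*exp(4*t) - exp(3*t), -exp(4*t) + exp(3*t)]
  [4*exp(4*t) - 4*exp(3*t), -8*exp(4*t) + 8*exp(3*t), 4*exp(4*t) - 3*exp(3*t)]

Strategy: write B = P · J · P⁻¹ where J is a Jordan canonical form, so e^{tB} = P · e^{tJ} · P⁻¹, and e^{tJ} can be computed block-by-block.

B has Jordan form
J =
  [3, 0, 0]
  [0, 3, 0]
  [0, 0, 4]
(up to reordering of blocks).

Per-block formulas:
  For a 1×1 block at λ = 3: exp(t · [3]) = [e^(3t)].
  For a 1×1 block at λ = 4: exp(t · [4]) = [e^(4t)].

After assembling e^{tJ} and conjugating by P, we get:

e^{tB} =
  [-5*exp(4*t) + 6*exp(3*t), 10*exp(4*t) - 10*exp(3*t), -5*exp(4*t) + 5*exp(3*t)]
  [-exp(4*t) + exp(3*t), 2*exp(4*t) - exp(3*t), -exp(4*t) + exp(3*t)]
  [4*exp(4*t) - 4*exp(3*t), -8*exp(4*t) + 8*exp(3*t), 4*exp(4*t) - 3*exp(3*t)]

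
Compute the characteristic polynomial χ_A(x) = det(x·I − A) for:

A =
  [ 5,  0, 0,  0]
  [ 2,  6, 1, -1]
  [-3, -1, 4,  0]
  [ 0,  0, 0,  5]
x^4 - 20*x^3 + 150*x^2 - 500*x + 625

Expanding det(x·I − A) (e.g. by cofactor expansion or by noting that A is similar to its Jordan form J, which has the same characteristic polynomial as A) gives
  χ_A(x) = x^4 - 20*x^3 + 150*x^2 - 500*x + 625
which factors as (x - 5)^4. The eigenvalues (with algebraic multiplicities) are λ = 5 with multiplicity 4.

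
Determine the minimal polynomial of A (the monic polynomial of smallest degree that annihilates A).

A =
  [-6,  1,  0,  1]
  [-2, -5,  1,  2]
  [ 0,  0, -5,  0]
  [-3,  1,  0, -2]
x^4 + 18*x^3 + 120*x^2 + 350*x + 375

The characteristic polynomial is χ_A(x) = (x + 3)*(x + 5)^3, so the eigenvalues are known. The minimal polynomial is
  m_A(x) = Π_λ (x − λ)^{k_λ}
where k_λ is the size of the *largest* Jordan block for λ (equivalently, the smallest k with (A − λI)^k v = 0 for every generalised eigenvector v of λ).

  λ = -5: largest Jordan block has size 3, contributing (x + 5)^3
  λ = -3: largest Jordan block has size 1, contributing (x + 3)

So m_A(x) = (x + 3)*(x + 5)^3 = x^4 + 18*x^3 + 120*x^2 + 350*x + 375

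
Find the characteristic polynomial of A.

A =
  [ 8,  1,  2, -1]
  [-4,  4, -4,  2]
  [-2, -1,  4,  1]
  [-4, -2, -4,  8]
x^4 - 24*x^3 + 216*x^2 - 864*x + 1296

Expanding det(x·I − A) (e.g. by cofactor expansion or by noting that A is similar to its Jordan form J, which has the same characteristic polynomial as A) gives
  χ_A(x) = x^4 - 24*x^3 + 216*x^2 - 864*x + 1296
which factors as (x - 6)^4. The eigenvalues (with algebraic multiplicities) are λ = 6 with multiplicity 4.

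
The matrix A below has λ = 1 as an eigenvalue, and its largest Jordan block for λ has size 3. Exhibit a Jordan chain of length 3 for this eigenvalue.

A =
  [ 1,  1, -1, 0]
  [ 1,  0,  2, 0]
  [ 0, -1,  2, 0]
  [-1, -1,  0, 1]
A Jordan chain for λ = 1 of length 3:
v_1 = (1, -1, -1, -1)ᵀ
v_2 = (0, 1, 0, -1)ᵀ
v_3 = (1, 0, 0, 0)ᵀ

Let N = A − (1)·I. We want v_3 with N^3 v_3 = 0 but N^2 v_3 ≠ 0; then v_{j-1} := N · v_j for j = 3, …, 2.

Pick v_3 = (1, 0, 0, 0)ᵀ.
Then v_2 = N · v_3 = (0, 1, 0, -1)ᵀ.
Then v_1 = N · v_2 = (1, -1, -1, -1)ᵀ.

Sanity check: (A − (1)·I) v_1 = (0, 0, 0, 0)ᵀ = 0. ✓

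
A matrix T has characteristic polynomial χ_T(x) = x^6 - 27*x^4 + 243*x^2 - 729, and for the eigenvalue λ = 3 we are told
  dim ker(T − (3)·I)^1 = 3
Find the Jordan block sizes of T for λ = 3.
Block sizes for λ = 3: [1, 1, 1]

From the dimensions of kernels of powers, the number of Jordan blocks of size at least j is d_j − d_{j−1} where d_j = dim ker(N^j) (with d_0 = 0). Computing the differences gives [3].
The number of blocks of size exactly k is (#blocks of size ≥ k) − (#blocks of size ≥ k + 1), so the partition is: 3 block(s) of size 1.
In nonincreasing order the block sizes are [1, 1, 1].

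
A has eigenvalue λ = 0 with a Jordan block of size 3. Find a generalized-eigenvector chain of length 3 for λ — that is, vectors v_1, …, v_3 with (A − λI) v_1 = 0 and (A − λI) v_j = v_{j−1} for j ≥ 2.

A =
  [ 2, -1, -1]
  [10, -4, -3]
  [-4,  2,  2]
A Jordan chain for λ = 0 of length 3:
v_1 = (-2, -8, 4)ᵀ
v_2 = (2, 10, -4)ᵀ
v_3 = (1, 0, 0)ᵀ

Let N = A − (0)·I. We want v_3 with N^3 v_3 = 0 but N^2 v_3 ≠ 0; then v_{j-1} := N · v_j for j = 3, …, 2.

Pick v_3 = (1, 0, 0)ᵀ.
Then v_2 = N · v_3 = (2, 10, -4)ᵀ.
Then v_1 = N · v_2 = (-2, -8, 4)ᵀ.

Sanity check: (A − (0)·I) v_1 = (0, 0, 0)ᵀ = 0. ✓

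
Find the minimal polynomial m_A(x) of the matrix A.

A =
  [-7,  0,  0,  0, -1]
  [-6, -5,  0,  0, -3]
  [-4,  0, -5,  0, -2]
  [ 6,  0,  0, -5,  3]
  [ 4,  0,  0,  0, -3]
x^2 + 10*x + 25

The characteristic polynomial is χ_A(x) = (x + 5)^5, so the eigenvalues are known. The minimal polynomial is
  m_A(x) = Π_λ (x − λ)^{k_λ}
where k_λ is the size of the *largest* Jordan block for λ (equivalently, the smallest k with (A − λI)^k v = 0 for every generalised eigenvector v of λ).

  λ = -5: largest Jordan block has size 2, contributing (x + 5)^2

So m_A(x) = (x + 5)^2 = x^2 + 10*x + 25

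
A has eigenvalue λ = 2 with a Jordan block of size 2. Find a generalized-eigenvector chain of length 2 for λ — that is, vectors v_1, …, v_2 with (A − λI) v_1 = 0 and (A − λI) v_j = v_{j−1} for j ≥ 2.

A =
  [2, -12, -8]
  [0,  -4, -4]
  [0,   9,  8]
A Jordan chain for λ = 2 of length 2:
v_1 = (-12, -6, 9)ᵀ
v_2 = (0, 1, 0)ᵀ

Let N = A − (2)·I. We want v_2 with N^2 v_2 = 0 but N^1 v_2 ≠ 0; then v_{j-1} := N · v_j for j = 2, …, 2.

Pick v_2 = (0, 1, 0)ᵀ.
Then v_1 = N · v_2 = (-12, -6, 9)ᵀ.

Sanity check: (A − (2)·I) v_1 = (0, 0, 0)ᵀ = 0. ✓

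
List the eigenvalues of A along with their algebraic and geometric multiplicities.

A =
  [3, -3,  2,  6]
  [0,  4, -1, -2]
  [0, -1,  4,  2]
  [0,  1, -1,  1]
λ = 3: alg = 4, geom = 2

Step 1 — factor the characteristic polynomial to read off the algebraic multiplicities:
  χ_A(x) = (x - 3)^4

Step 2 — compute geometric multiplicities via the rank-nullity identity g(λ) = n − rank(A − λI):
  rank(A − (3)·I) = 2, so dim ker(A − (3)·I) = n − 2 = 2

Summary:
  λ = 3: algebraic multiplicity = 4, geometric multiplicity = 2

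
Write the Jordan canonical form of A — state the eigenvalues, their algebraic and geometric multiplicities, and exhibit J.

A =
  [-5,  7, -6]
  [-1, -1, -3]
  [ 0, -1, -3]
J_3(-3)

The characteristic polynomial is
  det(x·I − A) = x^3 + 9*x^2 + 27*x + 27 = (x + 3)^3

Eigenvalues and multiplicities (the geometric multiplicity of λ is n − rank(A − λI), which equals the number of Jordan blocks for λ):
  λ = -3: algebraic multiplicity = 3, geometric multiplicity = 1

Determining the block sizes for each eigenvalue:
  λ = -3: one block (gm = 1), so the single block has size am = 3 → block sizes [3]

Assembling the blocks gives a Jordan form
J =
  [-3,  1,  0]
  [ 0, -3,  1]
  [ 0,  0, -3]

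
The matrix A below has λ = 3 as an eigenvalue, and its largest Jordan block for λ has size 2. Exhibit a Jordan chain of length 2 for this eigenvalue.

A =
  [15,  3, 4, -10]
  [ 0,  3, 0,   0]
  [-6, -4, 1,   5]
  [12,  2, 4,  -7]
A Jordan chain for λ = 3 of length 2:
v_1 = (12, 0, -6, 12)ᵀ
v_2 = (1, 0, 0, 0)ᵀ

Let N = A − (3)·I. We want v_2 with N^2 v_2 = 0 but N^1 v_2 ≠ 0; then v_{j-1} := N · v_j for j = 2, …, 2.

Pick v_2 = (1, 0, 0, 0)ᵀ.
Then v_1 = N · v_2 = (12, 0, -6, 12)ᵀ.

Sanity check: (A − (3)·I) v_1 = (0, 0, 0, 0)ᵀ = 0. ✓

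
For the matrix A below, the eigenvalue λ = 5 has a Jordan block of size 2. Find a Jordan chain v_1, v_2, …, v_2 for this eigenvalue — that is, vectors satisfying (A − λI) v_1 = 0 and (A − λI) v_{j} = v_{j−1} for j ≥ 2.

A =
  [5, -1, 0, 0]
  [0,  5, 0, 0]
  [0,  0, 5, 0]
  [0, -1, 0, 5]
A Jordan chain for λ = 5 of length 2:
v_1 = (-1, 0, 0, -1)ᵀ
v_2 = (0, 1, 0, 0)ᵀ

Let N = A − (5)·I. We want v_2 with N^2 v_2 = 0 but N^1 v_2 ≠ 0; then v_{j-1} := N · v_j for j = 2, …, 2.

Pick v_2 = (0, 1, 0, 0)ᵀ.
Then v_1 = N · v_2 = (-1, 0, 0, -1)ᵀ.

Sanity check: (A − (5)·I) v_1 = (0, 0, 0, 0)ᵀ = 0. ✓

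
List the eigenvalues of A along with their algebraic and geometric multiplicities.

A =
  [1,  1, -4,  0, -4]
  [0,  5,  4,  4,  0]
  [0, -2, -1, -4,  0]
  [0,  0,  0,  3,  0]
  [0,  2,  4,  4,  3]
λ = 1: alg = 2, geom = 1; λ = 3: alg = 3, geom = 3

Step 1 — factor the characteristic polynomial to read off the algebraic multiplicities:
  χ_A(x) = (x - 3)^3*(x - 1)^2

Step 2 — compute geometric multiplicities via the rank-nullity identity g(λ) = n − rank(A − λI):
  rank(A − (1)·I) = 4, so dim ker(A − (1)·I) = n − 4 = 1
  rank(A − (3)·I) = 2, so dim ker(A − (3)·I) = n − 2 = 3

Summary:
  λ = 1: algebraic multiplicity = 2, geometric multiplicity = 1
  λ = 3: algebraic multiplicity = 3, geometric multiplicity = 3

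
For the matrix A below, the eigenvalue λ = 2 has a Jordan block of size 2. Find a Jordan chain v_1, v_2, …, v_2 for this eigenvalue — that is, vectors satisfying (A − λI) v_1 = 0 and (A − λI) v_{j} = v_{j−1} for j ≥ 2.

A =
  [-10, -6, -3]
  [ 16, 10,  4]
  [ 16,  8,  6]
A Jordan chain for λ = 2 of length 2:
v_1 = (-12, 16, 16)ᵀ
v_2 = (1, 0, 0)ᵀ

Let N = A − (2)·I. We want v_2 with N^2 v_2 = 0 but N^1 v_2 ≠ 0; then v_{j-1} := N · v_j for j = 2, …, 2.

Pick v_2 = (1, 0, 0)ᵀ.
Then v_1 = N · v_2 = (-12, 16, 16)ᵀ.

Sanity check: (A − (2)·I) v_1 = (0, 0, 0)ᵀ = 0. ✓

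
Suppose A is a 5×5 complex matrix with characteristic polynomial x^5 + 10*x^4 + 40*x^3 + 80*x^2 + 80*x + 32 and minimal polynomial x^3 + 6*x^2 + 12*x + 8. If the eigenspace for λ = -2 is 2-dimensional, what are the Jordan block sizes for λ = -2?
Block sizes for λ = -2: [3, 2]

Step 1 — from the characteristic polynomial, algebraic multiplicity of λ = -2 is 5. From dim ker(A − (-2)·I) = 2, there are exactly 2 Jordan blocks for λ = -2.
Step 2 — from the minimal polynomial, the factor (x + 2)^3 tells us the largest block for λ = -2 has size 3.
Step 3 — with total size 5, 2 blocks, and largest block 3, the block sizes (in nonincreasing order) are [3, 2].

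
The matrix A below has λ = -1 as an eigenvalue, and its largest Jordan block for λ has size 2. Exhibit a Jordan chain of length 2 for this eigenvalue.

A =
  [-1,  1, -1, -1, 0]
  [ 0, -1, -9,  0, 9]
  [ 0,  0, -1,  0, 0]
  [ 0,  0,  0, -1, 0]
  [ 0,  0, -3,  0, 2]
A Jordan chain for λ = -1 of length 2:
v_1 = (1, 0, 0, 0, 0)ᵀ
v_2 = (0, 1, 0, 0, 0)ᵀ

Let N = A − (-1)·I. We want v_2 with N^2 v_2 = 0 but N^1 v_2 ≠ 0; then v_{j-1} := N · v_j for j = 2, …, 2.

Pick v_2 = (0, 1, 0, 0, 0)ᵀ.
Then v_1 = N · v_2 = (1, 0, 0, 0, 0)ᵀ.

Sanity check: (A − (-1)·I) v_1 = (0, 0, 0, 0, 0)ᵀ = 0. ✓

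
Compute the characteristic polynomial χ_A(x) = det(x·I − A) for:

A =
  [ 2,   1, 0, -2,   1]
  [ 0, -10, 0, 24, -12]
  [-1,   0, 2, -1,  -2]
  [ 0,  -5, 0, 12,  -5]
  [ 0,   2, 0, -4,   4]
x^5 - 10*x^4 + 40*x^3 - 80*x^2 + 80*x - 32

Expanding det(x·I − A) (e.g. by cofactor expansion or by noting that A is similar to its Jordan form J, which has the same characteristic polynomial as A) gives
  χ_A(x) = x^5 - 10*x^4 + 40*x^3 - 80*x^2 + 80*x - 32
which factors as (x - 2)^5. The eigenvalues (with algebraic multiplicities) are λ = 2 with multiplicity 5.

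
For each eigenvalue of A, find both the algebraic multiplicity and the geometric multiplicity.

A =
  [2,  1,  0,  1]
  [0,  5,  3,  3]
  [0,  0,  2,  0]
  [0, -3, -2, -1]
λ = 2: alg = 4, geom = 2

Step 1 — factor the characteristic polynomial to read off the algebraic multiplicities:
  χ_A(x) = (x - 2)^4

Step 2 — compute geometric multiplicities via the rank-nullity identity g(λ) = n − rank(A − λI):
  rank(A − (2)·I) = 2, so dim ker(A − (2)·I) = n − 2 = 2

Summary:
  λ = 2: algebraic multiplicity = 4, geometric multiplicity = 2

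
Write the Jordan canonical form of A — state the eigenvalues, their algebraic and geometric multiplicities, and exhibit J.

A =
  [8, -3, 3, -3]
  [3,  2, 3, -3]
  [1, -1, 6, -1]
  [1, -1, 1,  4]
J_2(5) ⊕ J_1(5) ⊕ J_1(5)

The characteristic polynomial is
  det(x·I − A) = x^4 - 20*x^3 + 150*x^2 - 500*x + 625 = (x - 5)^4

Eigenvalues and multiplicities (the geometric multiplicity of λ is n − rank(A − λI), which equals the number of Jordan blocks for λ):
  λ = 5: algebraic multiplicity = 4, geometric multiplicity = 3

Determining the block sizes for each eigenvalue:
  λ = 5: 3 blocks summing to 4 forces exactly one block of size 2 and the rest size 1 → block sizes [2, 1, 1]

Assembling the blocks gives a Jordan form
J =
  [5, 1, 0, 0]
  [0, 5, 0, 0]
  [0, 0, 5, 0]
  [0, 0, 0, 5]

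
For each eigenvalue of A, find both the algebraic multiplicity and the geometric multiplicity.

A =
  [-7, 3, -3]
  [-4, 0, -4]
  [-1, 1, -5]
λ = -4: alg = 3, geom = 2

Step 1 — factor the characteristic polynomial to read off the algebraic multiplicities:
  χ_A(x) = (x + 4)^3

Step 2 — compute geometric multiplicities via the rank-nullity identity g(λ) = n − rank(A − λI):
  rank(A − (-4)·I) = 1, so dim ker(A − (-4)·I) = n − 1 = 2

Summary:
  λ = -4: algebraic multiplicity = 3, geometric multiplicity = 2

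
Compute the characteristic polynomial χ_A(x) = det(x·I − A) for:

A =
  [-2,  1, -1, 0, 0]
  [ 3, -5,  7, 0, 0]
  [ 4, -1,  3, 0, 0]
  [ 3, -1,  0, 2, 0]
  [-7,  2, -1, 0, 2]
x^5 - 15*x^3 + 10*x^2 + 60*x - 72

Expanding det(x·I − A) (e.g. by cofactor expansion or by noting that A is similar to its Jordan form J, which has the same characteristic polynomial as A) gives
  χ_A(x) = x^5 - 15*x^3 + 10*x^2 + 60*x - 72
which factors as (x - 2)^3*(x + 3)^2. The eigenvalues (with algebraic multiplicities) are λ = -3 with multiplicity 2, λ = 2 with multiplicity 3.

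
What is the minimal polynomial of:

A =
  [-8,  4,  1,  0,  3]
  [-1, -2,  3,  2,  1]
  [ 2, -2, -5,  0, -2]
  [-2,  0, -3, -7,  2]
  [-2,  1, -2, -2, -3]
x^3 + 15*x^2 + 75*x + 125

The characteristic polynomial is χ_A(x) = (x + 5)^5, so the eigenvalues are known. The minimal polynomial is
  m_A(x) = Π_λ (x − λ)^{k_λ}
where k_λ is the size of the *largest* Jordan block for λ (equivalently, the smallest k with (A − λI)^k v = 0 for every generalised eigenvector v of λ).

  λ = -5: largest Jordan block has size 3, contributing (x + 5)^3

So m_A(x) = (x + 5)^3 = x^3 + 15*x^2 + 75*x + 125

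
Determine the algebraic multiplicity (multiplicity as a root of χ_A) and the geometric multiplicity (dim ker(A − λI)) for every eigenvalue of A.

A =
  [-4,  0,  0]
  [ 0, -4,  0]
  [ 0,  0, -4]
λ = -4: alg = 3, geom = 3

Step 1 — factor the characteristic polynomial to read off the algebraic multiplicities:
  χ_A(x) = (x + 4)^3

Step 2 — compute geometric multiplicities via the rank-nullity identity g(λ) = n − rank(A − λI):
  rank(A − (-4)·I) = 0, so dim ker(A − (-4)·I) = n − 0 = 3

Summary:
  λ = -4: algebraic multiplicity = 3, geometric multiplicity = 3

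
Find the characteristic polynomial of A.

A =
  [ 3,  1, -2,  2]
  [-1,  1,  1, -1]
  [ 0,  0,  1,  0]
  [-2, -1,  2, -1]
x^4 - 4*x^3 + 6*x^2 - 4*x + 1

Expanding det(x·I − A) (e.g. by cofactor expansion or by noting that A is similar to its Jordan form J, which has the same characteristic polynomial as A) gives
  χ_A(x) = x^4 - 4*x^3 + 6*x^2 - 4*x + 1
which factors as (x - 1)^4. The eigenvalues (with algebraic multiplicities) are λ = 1 with multiplicity 4.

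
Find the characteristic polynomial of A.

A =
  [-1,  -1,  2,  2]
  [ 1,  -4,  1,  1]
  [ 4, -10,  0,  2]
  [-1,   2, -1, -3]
x^4 + 8*x^3 + 24*x^2 + 32*x + 16

Expanding det(x·I − A) (e.g. by cofactor expansion or by noting that A is similar to its Jordan form J, which has the same characteristic polynomial as A) gives
  χ_A(x) = x^4 + 8*x^3 + 24*x^2 + 32*x + 16
which factors as (x + 2)^4. The eigenvalues (with algebraic multiplicities) are λ = -2 with multiplicity 4.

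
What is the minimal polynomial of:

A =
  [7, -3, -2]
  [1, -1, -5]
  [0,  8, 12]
x^3 - 18*x^2 + 108*x - 216

The characteristic polynomial is χ_A(x) = (x - 6)^3, so the eigenvalues are known. The minimal polynomial is
  m_A(x) = Π_λ (x − λ)^{k_λ}
where k_λ is the size of the *largest* Jordan block for λ (equivalently, the smallest k with (A − λI)^k v = 0 for every generalised eigenvector v of λ).

  λ = 6: largest Jordan block has size 3, contributing (x − 6)^3

So m_A(x) = (x - 6)^3 = x^3 - 18*x^2 + 108*x - 216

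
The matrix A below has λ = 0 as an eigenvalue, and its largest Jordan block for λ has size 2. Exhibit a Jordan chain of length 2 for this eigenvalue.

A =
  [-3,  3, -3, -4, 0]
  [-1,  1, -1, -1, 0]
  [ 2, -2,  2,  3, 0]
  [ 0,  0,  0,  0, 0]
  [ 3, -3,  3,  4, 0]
A Jordan chain for λ = 0 of length 2:
v_1 = (-3, -1, 2, 0, 3)ᵀ
v_2 = (1, 0, 0, 0, 0)ᵀ

Let N = A − (0)·I. We want v_2 with N^2 v_2 = 0 but N^1 v_2 ≠ 0; then v_{j-1} := N · v_j for j = 2, …, 2.

Pick v_2 = (1, 0, 0, 0, 0)ᵀ.
Then v_1 = N · v_2 = (-3, -1, 2, 0, 3)ᵀ.

Sanity check: (A − (0)·I) v_1 = (0, 0, 0, 0, 0)ᵀ = 0. ✓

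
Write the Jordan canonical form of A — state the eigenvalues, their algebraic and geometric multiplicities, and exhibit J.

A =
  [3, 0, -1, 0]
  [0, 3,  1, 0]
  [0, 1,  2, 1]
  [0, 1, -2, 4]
J_3(3) ⊕ J_1(3)

The characteristic polynomial is
  det(x·I − A) = x^4 - 12*x^3 + 54*x^2 - 108*x + 81 = (x - 3)^4

Eigenvalues and multiplicities (the geometric multiplicity of λ is n − rank(A − λI), which equals the number of Jordan blocks for λ):
  λ = 3: algebraic multiplicity = 4, geometric multiplicity = 2

Determining the block sizes for each eigenvalue:
  λ = 3: with am = 4 and gm = 2, the partition is not yet determined (e.g. several partitions of 4 into 2 parts exist). Let N = A − (3)·I. Computing rank(N^1) = 2, rank(N^2) = 1, rank(N^3) = 0; the number of blocks of size ≥ j is rank(N^{j−1}) − rank(N^j), giving [2, 1, 1]. So we have 1 block(s) of size 3, 1 block(s) of size 1 → block sizes [3, 1]

Assembling the blocks gives a Jordan form
J =
  [3, 1, 0, 0]
  [0, 3, 1, 0]
  [0, 0, 3, 0]
  [0, 0, 0, 3]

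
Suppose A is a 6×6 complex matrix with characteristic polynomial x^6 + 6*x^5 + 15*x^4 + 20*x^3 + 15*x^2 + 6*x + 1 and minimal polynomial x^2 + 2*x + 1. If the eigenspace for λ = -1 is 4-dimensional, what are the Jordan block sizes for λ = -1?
Block sizes for λ = -1: [2, 2, 1, 1]

Step 1 — from the characteristic polynomial, algebraic multiplicity of λ = -1 is 6. From dim ker(A − (-1)·I) = 4, there are exactly 4 Jordan blocks for λ = -1.
Step 2 — from the minimal polynomial, the factor (x + 1)^2 tells us the largest block for λ = -1 has size 2.
Step 3 — with total size 6, 4 blocks, and largest block 2, the block sizes (in nonincreasing order) are [2, 2, 1, 1].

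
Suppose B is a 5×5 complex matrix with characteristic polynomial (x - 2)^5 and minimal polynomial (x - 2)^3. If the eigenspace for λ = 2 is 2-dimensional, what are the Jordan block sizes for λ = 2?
Block sizes for λ = 2: [3, 2]

Step 1 — from the characteristic polynomial, algebraic multiplicity of λ = 2 is 5. From dim ker(B − (2)·I) = 2, there are exactly 2 Jordan blocks for λ = 2.
Step 2 — from the minimal polynomial, the factor (x − 2)^3 tells us the largest block for λ = 2 has size 3.
Step 3 — with total size 5, 2 blocks, and largest block 3, the block sizes (in nonincreasing order) are [3, 2].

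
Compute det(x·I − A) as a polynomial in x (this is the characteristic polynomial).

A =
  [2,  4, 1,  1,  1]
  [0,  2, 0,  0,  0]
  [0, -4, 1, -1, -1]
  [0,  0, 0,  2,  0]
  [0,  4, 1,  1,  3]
x^5 - 10*x^4 + 40*x^3 - 80*x^2 + 80*x - 32

Expanding det(x·I − A) (e.g. by cofactor expansion or by noting that A is similar to its Jordan form J, which has the same characteristic polynomial as A) gives
  χ_A(x) = x^5 - 10*x^4 + 40*x^3 - 80*x^2 + 80*x - 32
which factors as (x - 2)^5. The eigenvalues (with algebraic multiplicities) are λ = 2 with multiplicity 5.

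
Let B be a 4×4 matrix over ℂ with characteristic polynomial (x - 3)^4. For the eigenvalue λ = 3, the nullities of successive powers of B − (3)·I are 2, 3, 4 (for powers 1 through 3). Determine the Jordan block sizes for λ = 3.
Block sizes for λ = 3: [3, 1]

From the dimensions of kernels of powers, the number of Jordan blocks of size at least j is d_j − d_{j−1} where d_j = dim ker(N^j) (with d_0 = 0). Computing the differences gives [2, 1, 1].
The number of blocks of size exactly k is (#blocks of size ≥ k) − (#blocks of size ≥ k + 1), so the partition is: 1 block(s) of size 1, 1 block(s) of size 3.
In nonincreasing order the block sizes are [3, 1].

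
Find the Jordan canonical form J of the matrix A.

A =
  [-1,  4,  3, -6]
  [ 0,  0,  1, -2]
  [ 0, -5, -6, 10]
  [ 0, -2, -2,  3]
J_3(-1) ⊕ J_1(-1)

The characteristic polynomial is
  det(x·I − A) = x^4 + 4*x^3 + 6*x^2 + 4*x + 1 = (x + 1)^4

Eigenvalues and multiplicities (the geometric multiplicity of λ is n − rank(A − λI), which equals the number of Jordan blocks for λ):
  λ = -1: algebraic multiplicity = 4, geometric multiplicity = 2

Determining the block sizes for each eigenvalue:
  λ = -1: with am = 4 and gm = 2, the partition is not yet determined (e.g. several partitions of 4 into 2 parts exist). Let N = A − (-1)·I. Computing rank(N^1) = 2, rank(N^2) = 1, rank(N^3) = 0; the number of blocks of size ≥ j is rank(N^{j−1}) − rank(N^j), giving [2, 1, 1]. So we have 1 block(s) of size 3, 1 block(s) of size 1 → block sizes [3, 1]

Assembling the blocks gives a Jordan form
J =
  [-1,  1,  0,  0]
  [ 0, -1,  1,  0]
  [ 0,  0, -1,  0]
  [ 0,  0,  0, -1]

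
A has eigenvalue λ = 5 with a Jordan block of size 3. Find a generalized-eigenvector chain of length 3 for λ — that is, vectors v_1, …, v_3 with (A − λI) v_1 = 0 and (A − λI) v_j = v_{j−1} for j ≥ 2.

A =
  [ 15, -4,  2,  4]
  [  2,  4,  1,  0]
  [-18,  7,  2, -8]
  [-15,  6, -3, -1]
A Jordan chain for λ = 5 of length 3:
v_1 = (-4, 0, 8, 6)ᵀ
v_2 = (10, 2, -18, -15)ᵀ
v_3 = (1, 0, 0, 0)ᵀ

Let N = A − (5)·I. We want v_3 with N^3 v_3 = 0 but N^2 v_3 ≠ 0; then v_{j-1} := N · v_j for j = 3, …, 2.

Pick v_3 = (1, 0, 0, 0)ᵀ.
Then v_2 = N · v_3 = (10, 2, -18, -15)ᵀ.
Then v_1 = N · v_2 = (-4, 0, 8, 6)ᵀ.

Sanity check: (A − (5)·I) v_1 = (0, 0, 0, 0)ᵀ = 0. ✓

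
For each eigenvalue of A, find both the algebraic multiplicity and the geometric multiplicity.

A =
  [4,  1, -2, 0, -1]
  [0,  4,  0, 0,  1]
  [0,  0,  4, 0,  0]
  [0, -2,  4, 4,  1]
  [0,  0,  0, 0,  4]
λ = 4: alg = 5, geom = 3

Step 1 — factor the characteristic polynomial to read off the algebraic multiplicities:
  χ_A(x) = (x - 4)^5

Step 2 — compute geometric multiplicities via the rank-nullity identity g(λ) = n − rank(A − λI):
  rank(A − (4)·I) = 2, so dim ker(A − (4)·I) = n − 2 = 3

Summary:
  λ = 4: algebraic multiplicity = 5, geometric multiplicity = 3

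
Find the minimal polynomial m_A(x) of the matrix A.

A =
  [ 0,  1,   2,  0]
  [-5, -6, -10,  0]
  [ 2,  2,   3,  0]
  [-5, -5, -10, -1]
x^2 + 2*x + 1

The characteristic polynomial is χ_A(x) = (x + 1)^4, so the eigenvalues are known. The minimal polynomial is
  m_A(x) = Π_λ (x − λ)^{k_λ}
where k_λ is the size of the *largest* Jordan block for λ (equivalently, the smallest k with (A − λI)^k v = 0 for every generalised eigenvector v of λ).

  λ = -1: largest Jordan block has size 2, contributing (x + 1)^2

So m_A(x) = (x + 1)^2 = x^2 + 2*x + 1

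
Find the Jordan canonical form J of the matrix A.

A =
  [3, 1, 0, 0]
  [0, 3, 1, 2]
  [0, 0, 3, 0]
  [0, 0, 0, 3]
J_3(3) ⊕ J_1(3)

The characteristic polynomial is
  det(x·I − A) = x^4 - 12*x^3 + 54*x^2 - 108*x + 81 = (x - 3)^4

Eigenvalues and multiplicities (the geometric multiplicity of λ is n − rank(A − λI), which equals the number of Jordan blocks for λ):
  λ = 3: algebraic multiplicity = 4, geometric multiplicity = 2

Determining the block sizes for each eigenvalue:
  λ = 3: with am = 4 and gm = 2, the partition is not yet determined (e.g. several partitions of 4 into 2 parts exist). Let N = A − (3)·I. Computing rank(N^1) = 2, rank(N^2) = 1, rank(N^3) = 0; the number of blocks of size ≥ j is rank(N^{j−1}) − rank(N^j), giving [2, 1, 1]. So we have 1 block(s) of size 3, 1 block(s) of size 1 → block sizes [3, 1]

Assembling the blocks gives a Jordan form
J =
  [3, 1, 0, 0]
  [0, 3, 1, 0]
  [0, 0, 3, 0]
  [0, 0, 0, 3]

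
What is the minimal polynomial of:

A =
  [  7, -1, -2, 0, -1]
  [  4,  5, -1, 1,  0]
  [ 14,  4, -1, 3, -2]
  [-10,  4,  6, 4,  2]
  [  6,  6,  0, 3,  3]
x^4 - 15*x^3 + 81*x^2 - 189*x + 162

The characteristic polynomial is χ_A(x) = (x - 6)*(x - 3)^4, so the eigenvalues are known. The minimal polynomial is
  m_A(x) = Π_λ (x − λ)^{k_λ}
where k_λ is the size of the *largest* Jordan block for λ (equivalently, the smallest k with (A − λI)^k v = 0 for every generalised eigenvector v of λ).

  λ = 3: largest Jordan block has size 3, contributing (x − 3)^3
  λ = 6: largest Jordan block has size 1, contributing (x − 6)

So m_A(x) = (x - 6)*(x - 3)^3 = x^4 - 15*x^3 + 81*x^2 - 189*x + 162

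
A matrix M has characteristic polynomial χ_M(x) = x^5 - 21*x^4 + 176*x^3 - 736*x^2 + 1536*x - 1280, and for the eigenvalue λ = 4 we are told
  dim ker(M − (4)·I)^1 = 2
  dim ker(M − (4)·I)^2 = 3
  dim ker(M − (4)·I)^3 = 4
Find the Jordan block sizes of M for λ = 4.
Block sizes for λ = 4: [3, 1]

From the dimensions of kernels of powers, the number of Jordan blocks of size at least j is d_j − d_{j−1} where d_j = dim ker(N^j) (with d_0 = 0). Computing the differences gives [2, 1, 1].
The number of blocks of size exactly k is (#blocks of size ≥ k) − (#blocks of size ≥ k + 1), so the partition is: 1 block(s) of size 1, 1 block(s) of size 3.
In nonincreasing order the block sizes are [3, 1].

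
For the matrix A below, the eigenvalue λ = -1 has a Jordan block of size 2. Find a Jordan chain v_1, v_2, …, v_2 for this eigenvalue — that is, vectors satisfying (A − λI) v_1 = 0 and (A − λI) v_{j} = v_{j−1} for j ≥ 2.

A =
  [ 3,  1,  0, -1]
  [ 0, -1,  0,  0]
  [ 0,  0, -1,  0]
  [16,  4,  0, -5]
A Jordan chain for λ = -1 of length 2:
v_1 = (4, 0, 0, 16)ᵀ
v_2 = (1, 0, 0, 0)ᵀ

Let N = A − (-1)·I. We want v_2 with N^2 v_2 = 0 but N^1 v_2 ≠ 0; then v_{j-1} := N · v_j for j = 2, …, 2.

Pick v_2 = (1, 0, 0, 0)ᵀ.
Then v_1 = N · v_2 = (4, 0, 0, 16)ᵀ.

Sanity check: (A − (-1)·I) v_1 = (0, 0, 0, 0)ᵀ = 0. ✓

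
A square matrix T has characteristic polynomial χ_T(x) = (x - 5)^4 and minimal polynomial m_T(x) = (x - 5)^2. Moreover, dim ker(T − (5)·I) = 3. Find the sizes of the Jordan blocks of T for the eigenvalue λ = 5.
Block sizes for λ = 5: [2, 1, 1]

Step 1 — from the characteristic polynomial, algebraic multiplicity of λ = 5 is 4. From dim ker(T − (5)·I) = 3, there are exactly 3 Jordan blocks for λ = 5.
Step 2 — from the minimal polynomial, the factor (x − 5)^2 tells us the largest block for λ = 5 has size 2.
Step 3 — with total size 4, 3 blocks, and largest block 2, the block sizes (in nonincreasing order) are [2, 1, 1].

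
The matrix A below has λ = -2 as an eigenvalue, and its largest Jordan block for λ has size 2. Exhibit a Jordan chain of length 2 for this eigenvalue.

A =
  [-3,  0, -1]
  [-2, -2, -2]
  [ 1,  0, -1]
A Jordan chain for λ = -2 of length 2:
v_1 = (-1, -2, 1)ᵀ
v_2 = (1, 0, 0)ᵀ

Let N = A − (-2)·I. We want v_2 with N^2 v_2 = 0 but N^1 v_2 ≠ 0; then v_{j-1} := N · v_j for j = 2, …, 2.

Pick v_2 = (1, 0, 0)ᵀ.
Then v_1 = N · v_2 = (-1, -2, 1)ᵀ.

Sanity check: (A − (-2)·I) v_1 = (0, 0, 0)ᵀ = 0. ✓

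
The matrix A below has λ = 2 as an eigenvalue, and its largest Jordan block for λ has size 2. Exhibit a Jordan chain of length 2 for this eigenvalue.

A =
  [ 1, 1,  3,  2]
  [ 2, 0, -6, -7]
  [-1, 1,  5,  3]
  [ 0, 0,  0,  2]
A Jordan chain for λ = 2 of length 2:
v_1 = (-1, 2, -1, 0)ᵀ
v_2 = (1, 0, 0, 0)ᵀ

Let N = A − (2)·I. We want v_2 with N^2 v_2 = 0 but N^1 v_2 ≠ 0; then v_{j-1} := N · v_j for j = 2, …, 2.

Pick v_2 = (1, 0, 0, 0)ᵀ.
Then v_1 = N · v_2 = (-1, 2, -1, 0)ᵀ.

Sanity check: (A − (2)·I) v_1 = (0, 0, 0, 0)ᵀ = 0. ✓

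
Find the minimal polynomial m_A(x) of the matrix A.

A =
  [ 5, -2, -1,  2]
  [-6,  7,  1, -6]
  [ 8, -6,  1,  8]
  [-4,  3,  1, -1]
x^3 - 9*x^2 + 27*x - 27

The characteristic polynomial is χ_A(x) = (x - 3)^4, so the eigenvalues are known. The minimal polynomial is
  m_A(x) = Π_λ (x − λ)^{k_λ}
where k_λ is the size of the *largest* Jordan block for λ (equivalently, the smallest k with (A − λI)^k v = 0 for every generalised eigenvector v of λ).

  λ = 3: largest Jordan block has size 3, contributing (x − 3)^3

So m_A(x) = (x - 3)^3 = x^3 - 9*x^2 + 27*x - 27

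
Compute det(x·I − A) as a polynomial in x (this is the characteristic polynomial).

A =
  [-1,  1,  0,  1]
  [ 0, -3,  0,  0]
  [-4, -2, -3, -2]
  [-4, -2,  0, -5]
x^4 + 12*x^3 + 54*x^2 + 108*x + 81

Expanding det(x·I − A) (e.g. by cofactor expansion or by noting that A is similar to its Jordan form J, which has the same characteristic polynomial as A) gives
  χ_A(x) = x^4 + 12*x^3 + 54*x^2 + 108*x + 81
which factors as (x + 3)^4. The eigenvalues (with algebraic multiplicities) are λ = -3 with multiplicity 4.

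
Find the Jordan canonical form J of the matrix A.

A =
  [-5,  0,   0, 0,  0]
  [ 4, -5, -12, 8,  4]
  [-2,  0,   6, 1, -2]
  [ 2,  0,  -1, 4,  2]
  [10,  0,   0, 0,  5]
J_1(-5) ⊕ J_1(-5) ⊕ J_2(5) ⊕ J_1(5)

The characteristic polynomial is
  det(x·I − A) = x^5 - 5*x^4 - 50*x^3 + 250*x^2 + 625*x - 3125 = (x - 5)^3*(x + 5)^2

Eigenvalues and multiplicities (the geometric multiplicity of λ is n − rank(A − λI), which equals the number of Jordan blocks for λ):
  λ = -5: algebraic multiplicity = 2, geometric multiplicity = 2
  λ = 5: algebraic multiplicity = 3, geometric multiplicity = 2

Determining the block sizes for each eigenvalue:
  λ = -5: gm = am = 2, so every block has size 1 → block sizes [1, 1]
  λ = 5: 2 blocks summing to 3 forces exactly one block of size 2 and the rest size 1 → block sizes [2, 1]

Assembling the blocks gives a Jordan form
J =
  [-5,  0, 0, 0, 0]
  [ 0, -5, 0, 0, 0]
  [ 0,  0, 5, 1, 0]
  [ 0,  0, 0, 5, 0]
  [ 0,  0, 0, 0, 5]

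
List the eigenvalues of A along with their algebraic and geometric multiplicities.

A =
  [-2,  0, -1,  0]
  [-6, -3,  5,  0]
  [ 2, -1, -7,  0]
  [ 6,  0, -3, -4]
λ = -4: alg = 4, geom = 2

Step 1 — factor the characteristic polynomial to read off the algebraic multiplicities:
  χ_A(x) = (x + 4)^4

Step 2 — compute geometric multiplicities via the rank-nullity identity g(λ) = n − rank(A − λI):
  rank(A − (-4)·I) = 2, so dim ker(A − (-4)·I) = n − 2 = 2

Summary:
  λ = -4: algebraic multiplicity = 4, geometric multiplicity = 2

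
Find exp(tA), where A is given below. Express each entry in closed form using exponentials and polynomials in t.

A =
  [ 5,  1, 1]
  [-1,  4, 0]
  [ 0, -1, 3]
e^{tA} =
  [t*exp(4*t) + exp(4*t), t*exp(4*t), t*exp(4*t)]
  [-t^2*exp(4*t)/2 - t*exp(4*t), -t^2*exp(4*t)/2 + exp(4*t), -t^2*exp(4*t)/2]
  [t^2*exp(4*t)/2, t^2*exp(4*t)/2 - t*exp(4*t), t^2*exp(4*t)/2 - t*exp(4*t) + exp(4*t)]

Strategy: write A = P · J · P⁻¹ where J is a Jordan canonical form, so e^{tA} = P · e^{tJ} · P⁻¹, and e^{tJ} can be computed block-by-block.

A has Jordan form
J =
  [4, 1, 0]
  [0, 4, 1]
  [0, 0, 4]
(up to reordering of blocks).

Per-block formulas:
  For a 3×3 Jordan block J_3(4): exp(t · J_3(4)) = e^(4t)·(I + t·N + (t^2/2)·N^2), where N is the 3×3 nilpotent shift.

After assembling e^{tJ} and conjugating by P, we get:

e^{tA} =
  [t*exp(4*t) + exp(4*t), t*exp(4*t), t*exp(4*t)]
  [-t^2*exp(4*t)/2 - t*exp(4*t), -t^2*exp(4*t)/2 + exp(4*t), -t^2*exp(4*t)/2]
  [t^2*exp(4*t)/2, t^2*exp(4*t)/2 - t*exp(4*t), t^2*exp(4*t)/2 - t*exp(4*t) + exp(4*t)]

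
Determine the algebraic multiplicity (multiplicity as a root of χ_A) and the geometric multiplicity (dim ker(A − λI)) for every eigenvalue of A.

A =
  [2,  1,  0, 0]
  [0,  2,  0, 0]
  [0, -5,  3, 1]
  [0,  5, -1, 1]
λ = 2: alg = 4, geom = 2

Step 1 — factor the characteristic polynomial to read off the algebraic multiplicities:
  χ_A(x) = (x - 2)^4

Step 2 — compute geometric multiplicities via the rank-nullity identity g(λ) = n − rank(A − λI):
  rank(A − (2)·I) = 2, so dim ker(A − (2)·I) = n − 2 = 2

Summary:
  λ = 2: algebraic multiplicity = 4, geometric multiplicity = 2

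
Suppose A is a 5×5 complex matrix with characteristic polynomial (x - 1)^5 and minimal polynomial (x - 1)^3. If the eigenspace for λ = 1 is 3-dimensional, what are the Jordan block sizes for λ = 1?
Block sizes for λ = 1: [3, 1, 1]

Step 1 — from the characteristic polynomial, algebraic multiplicity of λ = 1 is 5. From dim ker(A − (1)·I) = 3, there are exactly 3 Jordan blocks for λ = 1.
Step 2 — from the minimal polynomial, the factor (x − 1)^3 tells us the largest block for λ = 1 has size 3.
Step 3 — with total size 5, 3 blocks, and largest block 3, the block sizes (in nonincreasing order) are [3, 1, 1].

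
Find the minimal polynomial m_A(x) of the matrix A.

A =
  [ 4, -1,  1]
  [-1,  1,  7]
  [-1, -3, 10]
x^3 - 15*x^2 + 75*x - 125

The characteristic polynomial is χ_A(x) = (x - 5)^3, so the eigenvalues are known. The minimal polynomial is
  m_A(x) = Π_λ (x − λ)^{k_λ}
where k_λ is the size of the *largest* Jordan block for λ (equivalently, the smallest k with (A − λI)^k v = 0 for every generalised eigenvector v of λ).

  λ = 5: largest Jordan block has size 3, contributing (x − 5)^3

So m_A(x) = (x - 5)^3 = x^3 - 15*x^2 + 75*x - 125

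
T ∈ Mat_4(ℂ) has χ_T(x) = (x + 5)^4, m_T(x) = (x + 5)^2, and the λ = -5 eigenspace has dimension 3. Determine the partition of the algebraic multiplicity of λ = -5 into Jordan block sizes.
Block sizes for λ = -5: [2, 1, 1]

Step 1 — from the characteristic polynomial, algebraic multiplicity of λ = -5 is 4. From dim ker(T − (-5)·I) = 3, there are exactly 3 Jordan blocks for λ = -5.
Step 2 — from the minimal polynomial, the factor (x + 5)^2 tells us the largest block for λ = -5 has size 2.
Step 3 — with total size 4, 3 blocks, and largest block 2, the block sizes (in nonincreasing order) are [2, 1, 1].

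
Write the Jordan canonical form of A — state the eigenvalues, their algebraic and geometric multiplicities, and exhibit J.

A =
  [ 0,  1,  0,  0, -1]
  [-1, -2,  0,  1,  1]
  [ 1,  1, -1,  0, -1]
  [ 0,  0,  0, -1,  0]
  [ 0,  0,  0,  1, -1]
J_2(-1) ⊕ J_2(-1) ⊕ J_1(-1)

The characteristic polynomial is
  det(x·I − A) = x^5 + 5*x^4 + 10*x^3 + 10*x^2 + 5*x + 1 = (x + 1)^5

Eigenvalues and multiplicities (the geometric multiplicity of λ is n − rank(A − λI), which equals the number of Jordan blocks for λ):
  λ = -1: algebraic multiplicity = 5, geometric multiplicity = 3

Determining the block sizes for each eigenvalue:
  λ = -1: with am = 5 and gm = 3, the partition is not yet determined (e.g. several partitions of 5 into 3 parts exist). Let N = A − (-1)·I. Computing rank(N^1) = 2, rank(N^2) = 0; the number of blocks of size ≥ j is rank(N^{j−1}) − rank(N^j), giving [3, 2]. So we have 2 block(s) of size 2, 1 block(s) of size 1 → block sizes [2, 2, 1]

Assembling the blocks gives a Jordan form
J =
  [-1,  1,  0,  0,  0]
  [ 0, -1,  0,  0,  0]
  [ 0,  0, -1,  1,  0]
  [ 0,  0,  0, -1,  0]
  [ 0,  0,  0,  0, -1]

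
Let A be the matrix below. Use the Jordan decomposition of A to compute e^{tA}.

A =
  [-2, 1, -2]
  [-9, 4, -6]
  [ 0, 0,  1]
e^{tA} =
  [-3*t*exp(t) + exp(t), t*exp(t), -2*t*exp(t)]
  [-9*t*exp(t), 3*t*exp(t) + exp(t), -6*t*exp(t)]
  [0, 0, exp(t)]

Strategy: write A = P · J · P⁻¹ where J is a Jordan canonical form, so e^{tA} = P · e^{tJ} · P⁻¹, and e^{tJ} can be computed block-by-block.

A has Jordan form
J =
  [1, 1, 0]
  [0, 1, 0]
  [0, 0, 1]
(up to reordering of blocks).

Per-block formulas:
  For a 1×1 block at λ = 1: exp(t · [1]) = [e^(1t)].
  For a 2×2 Jordan block J_2(1): exp(t · J_2(1)) = e^(1t)·(I + t·N), where N is the 2×2 nilpotent shift.

After assembling e^{tJ} and conjugating by P, we get:

e^{tA} =
  [-3*t*exp(t) + exp(t), t*exp(t), -2*t*exp(t)]
  [-9*t*exp(t), 3*t*exp(t) + exp(t), -6*t*exp(t)]
  [0, 0, exp(t)]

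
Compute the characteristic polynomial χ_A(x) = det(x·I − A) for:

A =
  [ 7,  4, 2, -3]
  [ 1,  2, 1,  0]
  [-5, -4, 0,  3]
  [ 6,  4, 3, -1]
x^4 - 8*x^3 + 24*x^2 - 32*x + 16

Expanding det(x·I − A) (e.g. by cofactor expansion or by noting that A is similar to its Jordan form J, which has the same characteristic polynomial as A) gives
  χ_A(x) = x^4 - 8*x^3 + 24*x^2 - 32*x + 16
which factors as (x - 2)^4. The eigenvalues (with algebraic multiplicities) are λ = 2 with multiplicity 4.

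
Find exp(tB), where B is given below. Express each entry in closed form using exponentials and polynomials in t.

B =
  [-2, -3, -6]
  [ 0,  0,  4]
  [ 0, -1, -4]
e^{tB} =
  [exp(-2*t), -3*t*exp(-2*t), -6*t*exp(-2*t)]
  [0, 2*t*exp(-2*t) + exp(-2*t), 4*t*exp(-2*t)]
  [0, -t*exp(-2*t), -2*t*exp(-2*t) + exp(-2*t)]

Strategy: write B = P · J · P⁻¹ where J is a Jordan canonical form, so e^{tB} = P · e^{tJ} · P⁻¹, and e^{tJ} can be computed block-by-block.

B has Jordan form
J =
  [-2,  1,  0]
  [ 0, -2,  0]
  [ 0,  0, -2]
(up to reordering of blocks).

Per-block formulas:
  For a 1×1 block at λ = -2: exp(t · [-2]) = [e^(-2t)].
  For a 2×2 Jordan block J_2(-2): exp(t · J_2(-2)) = e^(-2t)·(I + t·N), where N is the 2×2 nilpotent shift.

After assembling e^{tJ} and conjugating by P, we get:

e^{tB} =
  [exp(-2*t), -3*t*exp(-2*t), -6*t*exp(-2*t)]
  [0, 2*t*exp(-2*t) + exp(-2*t), 4*t*exp(-2*t)]
  [0, -t*exp(-2*t), -2*t*exp(-2*t) + exp(-2*t)]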